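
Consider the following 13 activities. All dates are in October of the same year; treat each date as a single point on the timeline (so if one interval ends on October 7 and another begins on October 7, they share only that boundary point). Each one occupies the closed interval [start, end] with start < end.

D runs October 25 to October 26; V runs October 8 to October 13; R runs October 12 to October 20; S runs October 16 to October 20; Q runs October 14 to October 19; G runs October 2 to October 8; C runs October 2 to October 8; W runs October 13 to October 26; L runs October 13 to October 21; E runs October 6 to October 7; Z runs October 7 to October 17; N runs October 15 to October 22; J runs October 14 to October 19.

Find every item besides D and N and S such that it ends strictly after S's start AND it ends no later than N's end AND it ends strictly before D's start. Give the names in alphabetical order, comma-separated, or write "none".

Conditions: its end is strictly after S's start (X.end > October 16) AND its end is no later than N's end (X.end <= October 22) AND its end is strictly before D's start (X.end < October 25).
C: end October 8 > October 16? ✗; end October 8 <= October 22? ✓; end October 8 < October 25? ✓ → no.
E: end October 7 > October 16? ✗; end October 7 <= October 22? ✓; end October 7 < October 25? ✓ → no.
G: end October 8 > October 16? ✗; end October 8 <= October 22? ✓; end October 8 < October 25? ✓ → no.
J: end October 19 > October 16? ✓; end October 19 <= October 22? ✓; end October 19 < October 25? ✓ → yes.
L: end October 21 > October 16? ✓; end October 21 <= October 22? ✓; end October 21 < October 25? ✓ → yes.
Q: end October 19 > October 16? ✓; end October 19 <= October 22? ✓; end October 19 < October 25? ✓ → yes.
R: end October 20 > October 16? ✓; end October 20 <= October 22? ✓; end October 20 < October 25? ✓ → yes.
V: end October 13 > October 16? ✗; end October 13 <= October 22? ✓; end October 13 < October 25? ✓ → no.
W: end October 26 > October 16? ✓; end October 26 <= October 22? ✗; end October 26 < October 25? ✗ → no.
Z: end October 17 > October 16? ✓; end October 17 <= October 22? ✓; end October 17 < October 25? ✓ → yes.
Result: J, L, Q, R, Z.

J, L, Q, R, Z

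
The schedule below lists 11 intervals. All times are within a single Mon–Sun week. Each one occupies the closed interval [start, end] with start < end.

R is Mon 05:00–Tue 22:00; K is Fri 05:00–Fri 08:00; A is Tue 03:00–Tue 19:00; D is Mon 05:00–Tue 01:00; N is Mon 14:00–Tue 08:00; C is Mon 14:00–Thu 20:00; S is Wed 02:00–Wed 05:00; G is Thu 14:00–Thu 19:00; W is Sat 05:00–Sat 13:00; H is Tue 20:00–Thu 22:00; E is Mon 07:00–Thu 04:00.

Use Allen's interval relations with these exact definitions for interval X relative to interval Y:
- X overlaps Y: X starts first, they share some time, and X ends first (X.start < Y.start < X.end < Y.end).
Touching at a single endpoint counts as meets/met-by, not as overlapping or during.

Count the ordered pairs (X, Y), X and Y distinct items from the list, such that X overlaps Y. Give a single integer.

10

Checking all 110 ordered pairs for relation 'overlaps'; matching pairs in alphabetical order:
(C, H): C overlaps H ✓
(D, C): D overlaps C ✓
(D, E): D overlaps E ✓
(D, N): D overlaps N ✓
(E, C): E overlaps C ✓
(E, H): E overlaps H ✓
(N, A): N overlaps A ✓
(R, C): R overlaps C ✓
(R, E): R overlaps E ✓
(R, H): R overlaps H ✓
Count: 10.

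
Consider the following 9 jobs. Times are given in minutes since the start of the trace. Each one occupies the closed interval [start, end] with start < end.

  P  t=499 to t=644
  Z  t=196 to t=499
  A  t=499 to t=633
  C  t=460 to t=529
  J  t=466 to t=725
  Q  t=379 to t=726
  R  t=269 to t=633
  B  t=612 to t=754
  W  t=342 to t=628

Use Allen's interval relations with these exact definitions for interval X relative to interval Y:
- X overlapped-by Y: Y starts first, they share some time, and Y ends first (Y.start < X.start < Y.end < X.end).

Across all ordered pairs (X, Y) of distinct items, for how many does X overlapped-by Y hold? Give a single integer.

Checking all 72 ordered pairs for relation 'overlapped-by'; matching pairs in alphabetical order:
(A, C): A overlapped-by C ✓
(A, W): A overlapped-by W ✓
(B, A): B overlapped-by A ✓
(B, J): B overlapped-by J ✓
(B, P): B overlapped-by P ✓
(B, Q): B overlapped-by Q ✓
(B, R): B overlapped-by R ✓
(B, W): B overlapped-by W ✓
(C, Z): C overlapped-by Z ✓
(J, C): J overlapped-by C ✓
(J, R): J overlapped-by R ✓
(J, W): J overlapped-by W ✓
(J, Z): J overlapped-by Z ✓
(P, C): P overlapped-by C ✓
(P, R): P overlapped-by R ✓
(P, W): P overlapped-by W ✓
(Q, R): Q overlapped-by R ✓
(Q, W): Q overlapped-by W ✓
(Q, Z): Q overlapped-by Z ✓
(R, Z): R overlapped-by Z ✓
(W, Z): W overlapped-by Z ✓
Count: 21.

21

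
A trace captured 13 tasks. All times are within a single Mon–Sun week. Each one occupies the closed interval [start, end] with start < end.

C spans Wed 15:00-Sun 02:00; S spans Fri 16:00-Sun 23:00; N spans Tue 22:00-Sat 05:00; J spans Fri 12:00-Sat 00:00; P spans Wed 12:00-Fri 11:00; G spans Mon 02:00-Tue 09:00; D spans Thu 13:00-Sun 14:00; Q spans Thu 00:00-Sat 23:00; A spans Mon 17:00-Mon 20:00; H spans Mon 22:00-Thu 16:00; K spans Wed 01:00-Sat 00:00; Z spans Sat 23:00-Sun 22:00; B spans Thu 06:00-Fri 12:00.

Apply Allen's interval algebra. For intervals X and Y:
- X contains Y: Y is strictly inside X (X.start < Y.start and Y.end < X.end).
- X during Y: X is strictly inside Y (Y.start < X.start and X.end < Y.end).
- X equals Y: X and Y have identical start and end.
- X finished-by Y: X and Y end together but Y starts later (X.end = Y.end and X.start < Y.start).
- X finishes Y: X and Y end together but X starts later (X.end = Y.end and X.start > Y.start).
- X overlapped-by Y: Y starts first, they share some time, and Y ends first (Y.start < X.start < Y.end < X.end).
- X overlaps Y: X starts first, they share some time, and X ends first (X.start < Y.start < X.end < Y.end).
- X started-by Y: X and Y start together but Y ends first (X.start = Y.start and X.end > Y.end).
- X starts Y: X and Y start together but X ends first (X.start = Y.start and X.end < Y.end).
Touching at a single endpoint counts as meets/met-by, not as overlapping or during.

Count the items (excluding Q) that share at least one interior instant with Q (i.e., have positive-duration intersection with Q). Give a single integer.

9

Target Q = [Thu 00:00, Sat 23:00].
A [Mon 17:00, Mon 20:00] → before → no.
B [Thu 06:00, Fri 12:00] → during → counts.
C [Wed 15:00, Sun 02:00] → contains → counts.
D [Thu 13:00, Sun 14:00] → overlapped-by → counts.
G [Mon 02:00, Tue 09:00] → before → no.
H [Mon 22:00, Thu 16:00] → overlaps → counts.
J [Fri 12:00, Sat 00:00] → during → counts.
K [Wed 01:00, Sat 00:00] → overlaps → counts.
N [Tue 22:00, Sat 05:00] → overlaps → counts.
P [Wed 12:00, Fri 11:00] → overlaps → counts.
S [Fri 16:00, Sun 23:00] → overlapped-by → counts.
Z [Sat 23:00, Sun 22:00] → met-by → no.
Total: 9.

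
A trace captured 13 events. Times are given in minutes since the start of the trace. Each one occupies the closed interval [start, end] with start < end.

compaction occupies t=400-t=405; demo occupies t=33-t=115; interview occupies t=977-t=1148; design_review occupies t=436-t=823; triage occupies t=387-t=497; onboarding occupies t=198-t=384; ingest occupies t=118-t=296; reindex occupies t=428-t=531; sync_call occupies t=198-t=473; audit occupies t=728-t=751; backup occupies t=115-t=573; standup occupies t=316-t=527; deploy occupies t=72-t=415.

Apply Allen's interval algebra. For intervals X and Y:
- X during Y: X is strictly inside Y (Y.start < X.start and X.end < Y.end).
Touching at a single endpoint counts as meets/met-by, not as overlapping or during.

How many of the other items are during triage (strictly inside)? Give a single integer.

1

Target triage = [t=387, t=497].
audit [t=728, t=751] → after → no.
backup [t=115, t=573] → contains → no.
compaction [t=400, t=405] → during → counts.
demo [t=33, t=115] → before → no.
deploy [t=72, t=415] → overlaps → no.
design_review [t=436, t=823] → overlapped-by → no.
ingest [t=118, t=296] → before → no.
interview [t=977, t=1148] → after → no.
onboarding [t=198, t=384] → before → no.
reindex [t=428, t=531] → overlapped-by → no.
standup [t=316, t=527] → contains → no.
sync_call [t=198, t=473] → overlaps → no.
Total: 1.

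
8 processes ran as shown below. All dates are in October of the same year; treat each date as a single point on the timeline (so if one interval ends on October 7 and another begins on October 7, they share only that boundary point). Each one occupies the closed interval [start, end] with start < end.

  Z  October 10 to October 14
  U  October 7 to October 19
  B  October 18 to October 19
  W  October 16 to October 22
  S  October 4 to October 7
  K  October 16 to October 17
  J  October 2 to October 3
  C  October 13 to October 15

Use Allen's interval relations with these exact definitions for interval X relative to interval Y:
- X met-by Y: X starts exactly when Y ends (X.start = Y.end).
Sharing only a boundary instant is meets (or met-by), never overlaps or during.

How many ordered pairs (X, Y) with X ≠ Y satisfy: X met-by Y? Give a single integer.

Checking all 56 ordered pairs for relation 'met-by'; matching pairs in alphabetical order:
(U, S): U met-by S ✓
Count: 1.

1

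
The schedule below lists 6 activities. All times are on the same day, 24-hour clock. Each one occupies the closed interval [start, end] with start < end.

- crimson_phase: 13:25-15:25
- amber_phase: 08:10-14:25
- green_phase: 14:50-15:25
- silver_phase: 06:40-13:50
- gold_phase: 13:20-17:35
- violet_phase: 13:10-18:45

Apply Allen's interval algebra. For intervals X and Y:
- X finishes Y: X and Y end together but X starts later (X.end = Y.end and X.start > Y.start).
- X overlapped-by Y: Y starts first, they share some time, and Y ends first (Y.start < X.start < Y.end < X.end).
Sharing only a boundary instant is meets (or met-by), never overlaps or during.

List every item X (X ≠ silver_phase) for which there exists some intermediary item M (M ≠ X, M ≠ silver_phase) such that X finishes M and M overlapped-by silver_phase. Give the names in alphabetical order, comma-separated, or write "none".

Target silver_phase = [06:40, 13:50].
Intermediaries M with M overlapped-by silver_phase: amber_phase, crimson_phase, gold_phase, violet_phase.
Via amber_phase — items with X finishes amber_phase: none.
Via crimson_phase — items with X finishes crimson_phase: green_phase.
Via gold_phase — items with X finishes gold_phase: none.
Via violet_phase — items with X finishes violet_phase: none.
Union: green_phase.

green_phase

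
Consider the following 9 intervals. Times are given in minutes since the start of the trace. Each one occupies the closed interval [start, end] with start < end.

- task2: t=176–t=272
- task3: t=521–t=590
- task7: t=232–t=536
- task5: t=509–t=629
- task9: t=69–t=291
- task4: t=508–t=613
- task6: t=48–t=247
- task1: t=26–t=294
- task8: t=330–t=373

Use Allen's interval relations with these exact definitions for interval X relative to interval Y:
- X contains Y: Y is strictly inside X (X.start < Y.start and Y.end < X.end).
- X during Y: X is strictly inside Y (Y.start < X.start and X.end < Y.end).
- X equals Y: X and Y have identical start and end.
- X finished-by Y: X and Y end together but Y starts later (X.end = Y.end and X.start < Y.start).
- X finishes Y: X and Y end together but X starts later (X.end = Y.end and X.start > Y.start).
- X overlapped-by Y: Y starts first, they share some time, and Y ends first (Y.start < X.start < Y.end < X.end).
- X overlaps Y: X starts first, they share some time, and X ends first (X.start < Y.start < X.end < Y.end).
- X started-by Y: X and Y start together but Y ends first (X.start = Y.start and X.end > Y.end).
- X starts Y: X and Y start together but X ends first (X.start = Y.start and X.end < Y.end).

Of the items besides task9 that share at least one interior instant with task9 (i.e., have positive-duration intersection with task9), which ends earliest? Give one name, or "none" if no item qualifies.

task6

Target task9 = [t=69, t=291].
task1 [t=26, t=294] → contains → candidate.
task2 [t=176, t=272] → during → candidate.
task3 [t=521, t=590] → after → excluded.
task4 [t=508, t=613] → after → excluded.
task5 [t=509, t=629] → after → excluded.
task6 [t=48, t=247] → overlaps → candidate.
task7 [t=232, t=536] → overlapped-by → candidate.
task8 [t=330, t=373] → after → excluded.
Among candidates, earliest end is t=247 → task6.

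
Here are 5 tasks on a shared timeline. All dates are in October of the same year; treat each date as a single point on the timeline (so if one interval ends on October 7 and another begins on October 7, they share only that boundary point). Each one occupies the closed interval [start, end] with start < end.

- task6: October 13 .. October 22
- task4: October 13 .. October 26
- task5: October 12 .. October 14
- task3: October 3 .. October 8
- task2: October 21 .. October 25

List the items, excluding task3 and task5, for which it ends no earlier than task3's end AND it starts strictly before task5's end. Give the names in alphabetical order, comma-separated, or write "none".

Conditions: its end is no earlier than task3's end (X.end >= October 8) AND its start is strictly before task5's end (X.start < October 14).
task2: end October 25 >= October 8? ✓; start October 21 < October 14? ✗ → no.
task4: end October 26 >= October 8? ✓; start October 13 < October 14? ✓ → yes.
task6: end October 22 >= October 8? ✓; start October 13 < October 14? ✓ → yes.
Result: task4, task6.

task4, task6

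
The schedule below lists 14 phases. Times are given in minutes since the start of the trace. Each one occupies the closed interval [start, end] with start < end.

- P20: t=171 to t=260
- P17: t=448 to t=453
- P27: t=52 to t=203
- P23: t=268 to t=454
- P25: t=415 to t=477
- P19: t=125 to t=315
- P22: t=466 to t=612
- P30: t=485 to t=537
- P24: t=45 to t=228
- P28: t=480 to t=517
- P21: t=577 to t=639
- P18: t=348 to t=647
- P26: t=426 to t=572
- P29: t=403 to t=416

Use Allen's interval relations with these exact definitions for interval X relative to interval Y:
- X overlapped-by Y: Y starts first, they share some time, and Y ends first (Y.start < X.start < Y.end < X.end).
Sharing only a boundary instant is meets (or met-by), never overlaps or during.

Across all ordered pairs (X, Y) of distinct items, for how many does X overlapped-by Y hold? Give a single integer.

Checking all 182 ordered pairs for relation 'overlapped-by'; matching pairs in alphabetical order:
(P18, P23): P18 overlapped-by P23 ✓
(P19, P24): P19 overlapped-by P24 ✓
(P19, P27): P19 overlapped-by P27 ✓
(P20, P24): P20 overlapped-by P24 ✓
(P20, P27): P20 overlapped-by P27 ✓
(P21, P22): P21 overlapped-by P22 ✓
(P22, P25): P22 overlapped-by P25 ✓
(P22, P26): P22 overlapped-by P26 ✓
(P23, P19): P23 overlapped-by P19 ✓
(P25, P23): P25 overlapped-by P23 ✓
(P25, P29): P25 overlapped-by P29 ✓
(P26, P23): P26 overlapped-by P23 ✓
(P26, P25): P26 overlapped-by P25 ✓
(P30, P28): P30 overlapped-by P28 ✓
Count: 14.

14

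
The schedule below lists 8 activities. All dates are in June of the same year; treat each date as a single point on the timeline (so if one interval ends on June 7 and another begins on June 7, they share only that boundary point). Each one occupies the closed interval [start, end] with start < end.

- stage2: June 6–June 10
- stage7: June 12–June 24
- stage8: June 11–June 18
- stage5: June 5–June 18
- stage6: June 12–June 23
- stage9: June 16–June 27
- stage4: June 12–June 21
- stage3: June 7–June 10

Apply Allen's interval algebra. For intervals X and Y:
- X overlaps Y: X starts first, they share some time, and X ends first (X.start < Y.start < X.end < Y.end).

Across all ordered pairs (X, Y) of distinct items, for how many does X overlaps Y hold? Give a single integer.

11

Checking all 56 ordered pairs for relation 'overlaps'; matching pairs in alphabetical order:
(stage4, stage9): stage4 overlaps stage9 ✓
(stage5, stage4): stage5 overlaps stage4 ✓
(stage5, stage6): stage5 overlaps stage6 ✓
(stage5, stage7): stage5 overlaps stage7 ✓
(stage5, stage9): stage5 overlaps stage9 ✓
(stage6, stage9): stage6 overlaps stage9 ✓
(stage7, stage9): stage7 overlaps stage9 ✓
(stage8, stage4): stage8 overlaps stage4 ✓
(stage8, stage6): stage8 overlaps stage6 ✓
(stage8, stage7): stage8 overlaps stage7 ✓
(stage8, stage9): stage8 overlaps stage9 ✓
Count: 11.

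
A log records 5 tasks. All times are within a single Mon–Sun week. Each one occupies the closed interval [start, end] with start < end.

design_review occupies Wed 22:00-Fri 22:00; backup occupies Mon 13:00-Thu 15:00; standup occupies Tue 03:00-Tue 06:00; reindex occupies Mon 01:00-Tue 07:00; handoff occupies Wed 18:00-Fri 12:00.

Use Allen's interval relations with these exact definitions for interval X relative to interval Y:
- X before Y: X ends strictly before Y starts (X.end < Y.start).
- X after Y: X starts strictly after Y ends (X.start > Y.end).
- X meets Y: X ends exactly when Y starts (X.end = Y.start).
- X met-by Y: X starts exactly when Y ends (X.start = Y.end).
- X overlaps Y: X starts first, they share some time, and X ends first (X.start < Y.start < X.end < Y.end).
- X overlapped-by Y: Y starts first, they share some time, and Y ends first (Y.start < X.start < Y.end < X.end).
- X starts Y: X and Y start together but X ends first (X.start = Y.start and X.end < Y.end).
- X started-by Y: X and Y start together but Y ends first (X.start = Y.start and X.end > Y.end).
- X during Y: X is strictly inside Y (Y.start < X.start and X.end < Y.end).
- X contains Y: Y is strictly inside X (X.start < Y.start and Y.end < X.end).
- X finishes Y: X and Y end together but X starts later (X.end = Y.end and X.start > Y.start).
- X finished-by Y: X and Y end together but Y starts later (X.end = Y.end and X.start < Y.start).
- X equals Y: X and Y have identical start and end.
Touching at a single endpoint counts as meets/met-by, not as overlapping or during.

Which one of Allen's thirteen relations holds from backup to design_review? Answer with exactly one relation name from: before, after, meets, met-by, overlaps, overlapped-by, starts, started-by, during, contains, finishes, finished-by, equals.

backup = [Mon 13:00, Thu 15:00]; design_review = [Wed 22:00, Fri 22:00].
Compare endpoints: backup.start < design_review.start, backup.start < design_review.end, backup.end > design_review.start, backup.end < design_review.end.
That pattern is 'overlaps'.

overlaps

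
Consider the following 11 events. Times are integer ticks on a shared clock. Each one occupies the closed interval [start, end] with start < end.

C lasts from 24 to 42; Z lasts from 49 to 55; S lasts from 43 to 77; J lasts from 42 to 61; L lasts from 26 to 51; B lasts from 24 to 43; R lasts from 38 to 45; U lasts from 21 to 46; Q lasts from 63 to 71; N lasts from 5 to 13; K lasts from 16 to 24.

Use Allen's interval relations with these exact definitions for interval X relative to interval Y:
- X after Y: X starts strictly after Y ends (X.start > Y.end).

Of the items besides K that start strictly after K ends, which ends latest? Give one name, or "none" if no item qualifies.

S

Target K = [16, 24].
B [24, 43] → met-by → excluded.
C [24, 42] → met-by → excluded.
J [42, 61] → after → candidate.
L [26, 51] → after → candidate.
N [5, 13] → before → excluded.
Q [63, 71] → after → candidate.
R [38, 45] → after → candidate.
S [43, 77] → after → candidate.
U [21, 46] → overlapped-by → excluded.
Z [49, 55] → after → candidate.
Among candidates, latest end is 77 → S.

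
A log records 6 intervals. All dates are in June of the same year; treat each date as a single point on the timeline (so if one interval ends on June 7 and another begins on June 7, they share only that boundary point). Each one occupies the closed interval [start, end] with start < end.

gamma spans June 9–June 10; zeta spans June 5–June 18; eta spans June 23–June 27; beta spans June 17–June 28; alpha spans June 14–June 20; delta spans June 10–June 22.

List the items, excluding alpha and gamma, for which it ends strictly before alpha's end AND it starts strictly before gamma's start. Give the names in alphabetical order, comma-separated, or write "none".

zeta

Conditions: its end is strictly before alpha's end (X.end < June 20) AND its start is strictly before gamma's start (X.start < June 9).
beta: end June 28 < June 20? ✗; start June 17 < June 9? ✗ → no.
delta: end June 22 < June 20? ✗; start June 10 < June 9? ✗ → no.
eta: end June 27 < June 20? ✗; start June 23 < June 9? ✗ → no.
zeta: end June 18 < June 20? ✓; start June 5 < June 9? ✓ → yes.
Result: zeta.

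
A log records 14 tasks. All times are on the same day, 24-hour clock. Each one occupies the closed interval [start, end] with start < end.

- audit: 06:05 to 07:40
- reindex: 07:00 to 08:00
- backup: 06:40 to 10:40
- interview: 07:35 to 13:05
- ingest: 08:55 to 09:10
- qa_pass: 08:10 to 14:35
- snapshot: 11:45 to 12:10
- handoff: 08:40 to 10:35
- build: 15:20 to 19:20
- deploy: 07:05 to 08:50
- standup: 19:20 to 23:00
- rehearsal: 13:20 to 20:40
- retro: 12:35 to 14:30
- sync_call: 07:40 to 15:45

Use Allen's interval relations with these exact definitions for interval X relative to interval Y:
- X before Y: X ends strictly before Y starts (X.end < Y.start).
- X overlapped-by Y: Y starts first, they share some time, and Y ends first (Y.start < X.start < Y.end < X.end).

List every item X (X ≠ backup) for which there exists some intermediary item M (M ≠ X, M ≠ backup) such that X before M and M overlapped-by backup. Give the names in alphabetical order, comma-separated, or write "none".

Target backup = [06:40, 10:40].
Intermediaries M with M overlapped-by backup: interview, qa_pass, sync_call.
Via interview — items with X before interview: none.
Via qa_pass — items with X before qa_pass: audit, reindex.
Via sync_call — items with X before sync_call: none.
Union: audit, reindex.

audit, reindex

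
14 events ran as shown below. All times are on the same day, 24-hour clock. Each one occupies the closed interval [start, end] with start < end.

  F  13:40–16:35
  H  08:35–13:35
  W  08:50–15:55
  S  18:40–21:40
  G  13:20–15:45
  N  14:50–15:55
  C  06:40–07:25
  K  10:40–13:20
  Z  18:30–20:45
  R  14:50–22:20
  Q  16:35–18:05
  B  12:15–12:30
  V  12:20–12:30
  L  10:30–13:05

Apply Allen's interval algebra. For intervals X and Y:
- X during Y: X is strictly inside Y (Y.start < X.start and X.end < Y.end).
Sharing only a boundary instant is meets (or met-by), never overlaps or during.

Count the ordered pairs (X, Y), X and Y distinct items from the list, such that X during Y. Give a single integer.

Checking all 182 ordered pairs for relation 'during'; matching pairs in alphabetical order:
(B, H): B during H ✓
(B, K): B during K ✓
(B, L): B during L ✓
(B, W): B during W ✓
(G, W): G during W ✓
(K, H): K during H ✓
(K, W): K during W ✓
(L, H): L during H ✓
(L, W): L during W ✓
(N, F): N during F ✓
(Q, R): Q during R ✓
(S, R): S during R ✓
(V, H): V during H ✓
(V, K): V during K ✓
(V, L): V during L ✓
(V, W): V during W ✓
(Z, R): Z during R ✓
Count: 17.

17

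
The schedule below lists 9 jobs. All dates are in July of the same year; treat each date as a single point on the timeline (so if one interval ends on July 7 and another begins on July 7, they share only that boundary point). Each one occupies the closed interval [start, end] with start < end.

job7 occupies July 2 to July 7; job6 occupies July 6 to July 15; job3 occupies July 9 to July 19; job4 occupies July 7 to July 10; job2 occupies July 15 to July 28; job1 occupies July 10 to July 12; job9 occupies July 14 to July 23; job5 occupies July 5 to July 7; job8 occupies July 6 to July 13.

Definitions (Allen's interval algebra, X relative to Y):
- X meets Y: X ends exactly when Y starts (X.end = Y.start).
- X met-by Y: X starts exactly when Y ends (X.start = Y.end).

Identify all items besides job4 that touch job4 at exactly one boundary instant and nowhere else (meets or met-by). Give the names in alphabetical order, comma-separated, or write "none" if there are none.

job1, job5, job7

Target job4 = [July 7, July 10].
job1 [July 10, July 12] → met-by → yes.
job2 [July 15, July 28] → after → no.
job3 [July 9, July 19] → overlapped-by → no.
job5 [July 5, July 7] → meets → yes.
job6 [July 6, July 15] → contains → no.
job7 [July 2, July 7] → meets → yes.
job8 [July 6, July 13] → contains → no.
job9 [July 14, July 23] → after → no.
Result: job1, job5, job7.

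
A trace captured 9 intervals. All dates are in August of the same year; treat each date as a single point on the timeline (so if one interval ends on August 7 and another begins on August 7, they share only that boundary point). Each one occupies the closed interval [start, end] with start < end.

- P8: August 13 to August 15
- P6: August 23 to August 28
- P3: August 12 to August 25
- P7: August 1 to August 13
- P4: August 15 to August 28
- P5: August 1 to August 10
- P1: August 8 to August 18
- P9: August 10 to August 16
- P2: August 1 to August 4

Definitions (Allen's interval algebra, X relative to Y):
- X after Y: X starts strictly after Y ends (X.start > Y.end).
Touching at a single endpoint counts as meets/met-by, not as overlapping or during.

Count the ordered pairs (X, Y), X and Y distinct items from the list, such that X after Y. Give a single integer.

15

Checking all 72 ordered pairs for relation 'after'; matching pairs in alphabetical order:
(P1, P2): P1 after P2 ✓
(P3, P2): P3 after P2 ✓
(P3, P5): P3 after P5 ✓
(P4, P2): P4 after P2 ✓
(P4, P5): P4 after P5 ✓
(P4, P7): P4 after P7 ✓
(P6, P1): P6 after P1 ✓
(P6, P2): P6 after P2 ✓
(P6, P5): P6 after P5 ✓
(P6, P7): P6 after P7 ✓
(P6, P8): P6 after P8 ✓
(P6, P9): P6 after P9 ✓
(P8, P2): P8 after P2 ✓
(P8, P5): P8 after P5 ✓
(P9, P2): P9 after P2 ✓
Count: 15.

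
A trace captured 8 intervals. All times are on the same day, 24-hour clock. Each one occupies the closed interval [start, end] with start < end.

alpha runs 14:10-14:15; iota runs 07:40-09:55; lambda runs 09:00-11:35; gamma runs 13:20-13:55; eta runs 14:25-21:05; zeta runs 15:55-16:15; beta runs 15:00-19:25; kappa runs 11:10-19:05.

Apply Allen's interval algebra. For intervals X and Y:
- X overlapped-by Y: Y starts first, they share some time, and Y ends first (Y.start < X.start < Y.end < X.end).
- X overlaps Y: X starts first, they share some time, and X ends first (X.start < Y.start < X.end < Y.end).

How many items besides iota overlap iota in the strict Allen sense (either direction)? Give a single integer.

1

Target iota = [07:40, 09:55].
alpha [14:10, 14:15] → after → no.
beta [15:00, 19:25] → after → no.
eta [14:25, 21:05] → after → no.
gamma [13:20, 13:55] → after → no.
kappa [11:10, 19:05] → after → no.
lambda [09:00, 11:35] → overlapped-by → counts.
zeta [15:55, 16:15] → after → no.
Total: 1.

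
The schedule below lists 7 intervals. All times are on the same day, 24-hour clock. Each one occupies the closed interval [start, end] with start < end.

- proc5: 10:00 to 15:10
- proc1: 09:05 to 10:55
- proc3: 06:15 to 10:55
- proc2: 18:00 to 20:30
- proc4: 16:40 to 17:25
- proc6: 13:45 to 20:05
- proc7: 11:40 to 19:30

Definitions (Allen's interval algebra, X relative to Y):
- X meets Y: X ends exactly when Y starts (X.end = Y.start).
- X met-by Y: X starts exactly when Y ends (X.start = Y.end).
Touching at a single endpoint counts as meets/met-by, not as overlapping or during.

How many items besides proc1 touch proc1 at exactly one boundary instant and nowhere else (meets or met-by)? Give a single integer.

Target proc1 = [09:05, 10:55].
proc2 [18:00, 20:30] → after → no.
proc3 [06:15, 10:55] → finished-by → no.
proc4 [16:40, 17:25] → after → no.
proc5 [10:00, 15:10] → overlapped-by → no.
proc6 [13:45, 20:05] → after → no.
proc7 [11:40, 19:30] → after → no.
Total: 0.

0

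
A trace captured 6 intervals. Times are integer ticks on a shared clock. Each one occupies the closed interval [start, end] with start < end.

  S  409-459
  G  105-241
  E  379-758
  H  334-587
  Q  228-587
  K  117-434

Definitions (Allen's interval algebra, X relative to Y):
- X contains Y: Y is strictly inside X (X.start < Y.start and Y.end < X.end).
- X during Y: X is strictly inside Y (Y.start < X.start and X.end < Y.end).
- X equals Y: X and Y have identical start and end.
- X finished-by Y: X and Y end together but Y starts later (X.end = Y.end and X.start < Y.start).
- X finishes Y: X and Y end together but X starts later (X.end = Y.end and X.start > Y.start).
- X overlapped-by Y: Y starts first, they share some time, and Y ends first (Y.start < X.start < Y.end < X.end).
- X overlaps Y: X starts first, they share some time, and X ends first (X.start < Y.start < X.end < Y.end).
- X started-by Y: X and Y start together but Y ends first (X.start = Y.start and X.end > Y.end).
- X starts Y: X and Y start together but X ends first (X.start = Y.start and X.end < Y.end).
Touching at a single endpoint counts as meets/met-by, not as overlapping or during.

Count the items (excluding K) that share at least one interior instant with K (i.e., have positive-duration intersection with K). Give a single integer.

Target K = [117, 434].
E [379, 758] → overlapped-by → counts.
G [105, 241] → overlaps → counts.
H [334, 587] → overlapped-by → counts.
Q [228, 587] → overlapped-by → counts.
S [409, 459] → overlapped-by → counts.
Total: 5.

5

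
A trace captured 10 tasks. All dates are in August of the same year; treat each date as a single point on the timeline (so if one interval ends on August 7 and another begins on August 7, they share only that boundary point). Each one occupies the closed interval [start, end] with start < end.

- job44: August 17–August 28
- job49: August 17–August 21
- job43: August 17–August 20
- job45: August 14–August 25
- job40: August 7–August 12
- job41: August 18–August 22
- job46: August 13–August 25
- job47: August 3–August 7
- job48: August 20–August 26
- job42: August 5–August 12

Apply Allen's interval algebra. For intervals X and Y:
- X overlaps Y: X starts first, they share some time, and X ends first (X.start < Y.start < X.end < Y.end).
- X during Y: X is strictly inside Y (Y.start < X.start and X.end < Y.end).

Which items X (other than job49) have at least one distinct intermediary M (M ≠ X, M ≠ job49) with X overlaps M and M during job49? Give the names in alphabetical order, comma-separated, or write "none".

Target job49 = [August 17, August 21].
Intermediaries M with M during job49: none.
Union: none.

none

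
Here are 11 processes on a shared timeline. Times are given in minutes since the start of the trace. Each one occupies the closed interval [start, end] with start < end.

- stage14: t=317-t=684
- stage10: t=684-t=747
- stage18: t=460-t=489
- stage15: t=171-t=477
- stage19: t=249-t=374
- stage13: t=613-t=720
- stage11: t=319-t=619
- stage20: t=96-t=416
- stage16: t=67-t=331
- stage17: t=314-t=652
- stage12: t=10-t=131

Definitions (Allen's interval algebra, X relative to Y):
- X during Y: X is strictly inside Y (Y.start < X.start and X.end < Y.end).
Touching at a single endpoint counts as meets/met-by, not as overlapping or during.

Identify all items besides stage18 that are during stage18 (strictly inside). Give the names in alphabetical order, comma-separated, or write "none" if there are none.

none

Target stage18 = [t=460, t=489].
stage10 [t=684, t=747] → after → no.
stage11 [t=319, t=619] → contains → no.
stage12 [t=10, t=131] → before → no.
stage13 [t=613, t=720] → after → no.
stage14 [t=317, t=684] → contains → no.
stage15 [t=171, t=477] → overlaps → no.
stage16 [t=67, t=331] → before → no.
stage17 [t=314, t=652] → contains → no.
stage19 [t=249, t=374] → before → no.
stage20 [t=96, t=416] → before → no.
Result: none.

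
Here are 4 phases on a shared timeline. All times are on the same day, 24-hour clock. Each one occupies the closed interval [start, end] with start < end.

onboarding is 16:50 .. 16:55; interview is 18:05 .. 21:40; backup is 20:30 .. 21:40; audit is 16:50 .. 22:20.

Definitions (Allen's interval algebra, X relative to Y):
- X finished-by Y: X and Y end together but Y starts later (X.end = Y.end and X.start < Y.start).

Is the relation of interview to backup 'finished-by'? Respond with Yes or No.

interview = [18:05, 21:40], backup = [20:30, 21:40].
Actual relation of interview to backup: finished-by.
Asked whether 'finished-by' holds → Yes.

Yes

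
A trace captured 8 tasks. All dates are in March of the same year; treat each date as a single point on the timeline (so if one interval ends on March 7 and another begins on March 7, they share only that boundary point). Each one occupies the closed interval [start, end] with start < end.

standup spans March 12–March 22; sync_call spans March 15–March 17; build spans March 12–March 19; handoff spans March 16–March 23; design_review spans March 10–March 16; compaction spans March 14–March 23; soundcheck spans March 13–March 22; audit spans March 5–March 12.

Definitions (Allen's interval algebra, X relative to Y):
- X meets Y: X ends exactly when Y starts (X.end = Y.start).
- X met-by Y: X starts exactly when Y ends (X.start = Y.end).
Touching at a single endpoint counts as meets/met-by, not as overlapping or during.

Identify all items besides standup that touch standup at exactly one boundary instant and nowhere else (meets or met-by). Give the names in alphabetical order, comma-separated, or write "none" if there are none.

Target standup = [March 12, March 22].
audit [March 5, March 12] → meets → yes.
build [March 12, March 19] → starts → no.
compaction [March 14, March 23] → overlapped-by → no.
design_review [March 10, March 16] → overlaps → no.
handoff [March 16, March 23] → overlapped-by → no.
soundcheck [March 13, March 22] → finishes → no.
sync_call [March 15, March 17] → during → no.
Result: audit.

audit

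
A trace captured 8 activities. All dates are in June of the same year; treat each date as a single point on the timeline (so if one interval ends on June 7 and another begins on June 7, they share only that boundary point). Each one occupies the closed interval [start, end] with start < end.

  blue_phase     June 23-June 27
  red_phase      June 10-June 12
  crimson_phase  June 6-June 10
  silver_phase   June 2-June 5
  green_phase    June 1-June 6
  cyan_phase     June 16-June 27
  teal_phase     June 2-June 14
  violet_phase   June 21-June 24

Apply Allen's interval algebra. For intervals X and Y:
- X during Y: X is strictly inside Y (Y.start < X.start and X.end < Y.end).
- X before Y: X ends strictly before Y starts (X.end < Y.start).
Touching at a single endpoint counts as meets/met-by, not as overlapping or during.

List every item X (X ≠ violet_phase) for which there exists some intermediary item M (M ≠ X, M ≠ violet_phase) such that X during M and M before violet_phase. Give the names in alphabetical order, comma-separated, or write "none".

crimson_phase, red_phase, silver_phase

Target violet_phase = [June 21, June 24].
Intermediaries M with M before violet_phase: crimson_phase, green_phase, red_phase, silver_phase, teal_phase.
Via crimson_phase — items with X during crimson_phase: none.
Via green_phase — items with X during green_phase: silver_phase.
Via red_phase — items with X during red_phase: none.
Via silver_phase — items with X during silver_phase: none.
Via teal_phase — items with X during teal_phase: crimson_phase, red_phase.
Union: crimson_phase, red_phase, silver_phase.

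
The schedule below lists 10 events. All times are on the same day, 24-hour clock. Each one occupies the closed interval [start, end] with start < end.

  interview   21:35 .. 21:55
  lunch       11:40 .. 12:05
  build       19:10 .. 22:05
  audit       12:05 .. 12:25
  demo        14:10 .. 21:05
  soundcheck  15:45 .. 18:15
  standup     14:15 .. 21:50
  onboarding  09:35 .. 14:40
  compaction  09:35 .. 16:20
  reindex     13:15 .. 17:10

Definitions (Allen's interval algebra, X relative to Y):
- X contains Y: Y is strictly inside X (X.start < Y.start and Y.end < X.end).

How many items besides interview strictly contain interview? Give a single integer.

Target interview = [21:35, 21:55].
audit [12:05, 12:25] → before → no.
build [19:10, 22:05] → contains → counts.
compaction [09:35, 16:20] → before → no.
demo [14:10, 21:05] → before → no.
lunch [11:40, 12:05] → before → no.
onboarding [09:35, 14:40] → before → no.
reindex [13:15, 17:10] → before → no.
soundcheck [15:45, 18:15] → before → no.
standup [14:15, 21:50] → overlaps → no.
Total: 1.

1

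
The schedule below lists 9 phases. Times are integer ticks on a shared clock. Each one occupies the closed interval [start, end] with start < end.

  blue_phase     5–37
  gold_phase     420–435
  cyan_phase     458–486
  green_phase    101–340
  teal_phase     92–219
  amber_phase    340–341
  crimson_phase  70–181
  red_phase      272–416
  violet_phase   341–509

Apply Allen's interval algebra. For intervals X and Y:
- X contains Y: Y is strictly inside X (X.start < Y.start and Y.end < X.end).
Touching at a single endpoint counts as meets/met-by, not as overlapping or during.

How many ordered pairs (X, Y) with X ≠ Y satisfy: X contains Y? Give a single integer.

3

Checking all 72 ordered pairs for relation 'contains'; matching pairs in alphabetical order:
(red_phase, amber_phase): red_phase contains amber_phase ✓
(violet_phase, cyan_phase): violet_phase contains cyan_phase ✓
(violet_phase, gold_phase): violet_phase contains gold_phase ✓
Count: 3.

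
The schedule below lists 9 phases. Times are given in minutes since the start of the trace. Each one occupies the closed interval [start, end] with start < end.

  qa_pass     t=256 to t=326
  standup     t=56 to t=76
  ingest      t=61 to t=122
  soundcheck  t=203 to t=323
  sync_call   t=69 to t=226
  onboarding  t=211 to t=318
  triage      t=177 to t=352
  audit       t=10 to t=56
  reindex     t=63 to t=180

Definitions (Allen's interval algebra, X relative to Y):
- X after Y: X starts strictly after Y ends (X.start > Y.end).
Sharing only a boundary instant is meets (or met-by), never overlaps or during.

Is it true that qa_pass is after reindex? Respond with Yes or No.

Yes

qa_pass = [t=256, t=326], reindex = [t=63, t=180].
Actual relation of qa_pass to reindex: after.
Asked whether 'after' holds → Yes.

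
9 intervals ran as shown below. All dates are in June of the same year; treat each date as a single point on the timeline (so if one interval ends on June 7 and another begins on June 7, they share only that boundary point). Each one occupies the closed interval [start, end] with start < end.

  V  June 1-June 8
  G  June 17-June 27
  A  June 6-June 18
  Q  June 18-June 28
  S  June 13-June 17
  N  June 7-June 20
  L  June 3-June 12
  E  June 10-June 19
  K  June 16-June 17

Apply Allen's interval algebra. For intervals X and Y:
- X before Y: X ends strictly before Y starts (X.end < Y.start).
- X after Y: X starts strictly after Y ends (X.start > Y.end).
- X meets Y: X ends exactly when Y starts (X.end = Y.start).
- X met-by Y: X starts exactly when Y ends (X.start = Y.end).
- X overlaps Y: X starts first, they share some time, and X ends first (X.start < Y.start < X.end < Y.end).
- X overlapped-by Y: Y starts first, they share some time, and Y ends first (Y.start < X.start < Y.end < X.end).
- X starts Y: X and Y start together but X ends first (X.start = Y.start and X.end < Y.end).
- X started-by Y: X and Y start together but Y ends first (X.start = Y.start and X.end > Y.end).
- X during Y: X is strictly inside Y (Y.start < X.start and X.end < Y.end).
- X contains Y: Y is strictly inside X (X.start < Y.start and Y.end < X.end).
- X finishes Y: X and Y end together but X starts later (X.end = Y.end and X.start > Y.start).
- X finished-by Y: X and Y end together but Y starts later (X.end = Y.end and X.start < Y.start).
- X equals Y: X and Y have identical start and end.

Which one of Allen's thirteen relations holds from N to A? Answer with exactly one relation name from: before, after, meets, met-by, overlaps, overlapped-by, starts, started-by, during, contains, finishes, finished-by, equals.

N = [June 7, June 20]; A = [June 6, June 18].
Compare endpoints: N.start > A.start, N.start < A.end, N.end > A.start, N.end > A.end.
That pattern is 'overlapped-by'.

overlapped-by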